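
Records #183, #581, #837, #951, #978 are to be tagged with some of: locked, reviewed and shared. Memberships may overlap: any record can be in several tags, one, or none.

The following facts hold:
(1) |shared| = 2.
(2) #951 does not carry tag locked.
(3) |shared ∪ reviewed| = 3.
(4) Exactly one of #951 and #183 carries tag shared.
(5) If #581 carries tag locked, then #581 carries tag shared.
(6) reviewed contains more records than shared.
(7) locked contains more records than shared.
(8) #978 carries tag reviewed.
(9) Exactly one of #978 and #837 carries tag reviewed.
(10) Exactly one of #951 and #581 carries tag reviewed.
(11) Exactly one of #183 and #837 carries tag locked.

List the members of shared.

shared = {#183, #581}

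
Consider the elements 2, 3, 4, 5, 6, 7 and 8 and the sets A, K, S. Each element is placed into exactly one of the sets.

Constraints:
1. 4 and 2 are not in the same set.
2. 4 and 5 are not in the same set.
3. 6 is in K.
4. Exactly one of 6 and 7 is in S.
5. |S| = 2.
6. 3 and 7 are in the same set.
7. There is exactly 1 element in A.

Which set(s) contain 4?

From (3): 6 ∈ K.
(4) (exactly one): 7 ∈ S.
(6): 3 matches 7: 3 ∉ A.
(6): 3 matches 7: 3 ∉ K.
(6): 3 matches 7: 3 ∈ S.
(5): S already has 2, so the rest are out.
Suppose 4 ∉ A: no assignment then satisfies all the clues, so 4 ∈ A.

4: A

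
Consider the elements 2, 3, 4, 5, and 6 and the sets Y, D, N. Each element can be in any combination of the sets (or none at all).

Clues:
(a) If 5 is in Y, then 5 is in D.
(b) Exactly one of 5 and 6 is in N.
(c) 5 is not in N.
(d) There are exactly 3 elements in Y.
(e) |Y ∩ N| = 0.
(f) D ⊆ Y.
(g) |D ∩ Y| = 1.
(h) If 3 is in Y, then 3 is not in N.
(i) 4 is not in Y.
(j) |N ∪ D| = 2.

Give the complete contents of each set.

Y = {2, 3, 5}; D = {5}; N = {6}

From (c): 5 ∉ N.
From (i): 4 ∉ Y.
(b) (exactly one): 6 ∈ N.
(f) contrapositive: 4 ∉ D.
Suppose 2 ∉ Y: no assignment then satisfies all the clues, so 2 ∈ Y.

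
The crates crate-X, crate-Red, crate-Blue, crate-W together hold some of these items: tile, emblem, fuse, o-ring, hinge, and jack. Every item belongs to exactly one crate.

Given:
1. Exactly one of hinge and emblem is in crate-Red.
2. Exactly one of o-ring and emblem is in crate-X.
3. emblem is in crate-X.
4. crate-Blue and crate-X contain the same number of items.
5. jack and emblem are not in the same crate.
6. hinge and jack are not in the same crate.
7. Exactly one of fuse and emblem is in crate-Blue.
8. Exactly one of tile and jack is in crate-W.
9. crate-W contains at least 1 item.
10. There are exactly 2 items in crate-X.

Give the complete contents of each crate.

crate-X = {emblem, tile}; crate-Red = {hinge}; crate-Blue = {fuse, o-ring}; crate-W = {jack}

From (3): emblem ∈ crate-X.
(1) (exactly one): hinge ∈ crate-Red.
(2) (exactly one): o-ring ∉ crate-X.
(5): jack ∉ crate-X.
(6): jack ∉ crate-Red.
(7) (exactly one): fuse ∈ crate-Blue.
(10): only 2 candidates remain for crate-X, so all are in.
(8) (exactly one): jack ∈ crate-W.
Suppose o-ring ∈ crate-Red: no assignment then satisfies all the clues, so o-ring ∉ crate-Red.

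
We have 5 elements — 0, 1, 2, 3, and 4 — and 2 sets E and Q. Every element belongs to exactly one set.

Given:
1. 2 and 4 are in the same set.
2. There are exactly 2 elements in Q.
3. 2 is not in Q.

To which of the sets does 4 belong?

4: E

From (3): 2 ∉ Q.
(1): 4 matches 2: 4 ∉ Q.
Only one set left: 2 ∈ E.
Only one set left: 4 ∈ E.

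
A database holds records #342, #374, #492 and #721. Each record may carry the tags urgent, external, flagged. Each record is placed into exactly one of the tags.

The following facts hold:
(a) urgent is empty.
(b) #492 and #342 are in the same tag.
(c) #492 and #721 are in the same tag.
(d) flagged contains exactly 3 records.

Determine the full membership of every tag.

urgent = {}; external = {#374}; flagged = {#342, #492, #721}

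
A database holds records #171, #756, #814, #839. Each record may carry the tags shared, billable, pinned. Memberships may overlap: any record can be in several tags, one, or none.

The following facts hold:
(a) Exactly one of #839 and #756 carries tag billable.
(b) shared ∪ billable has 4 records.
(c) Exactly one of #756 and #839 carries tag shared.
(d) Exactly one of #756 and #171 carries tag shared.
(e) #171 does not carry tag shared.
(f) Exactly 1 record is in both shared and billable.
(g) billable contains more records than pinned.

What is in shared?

From (e): #171 ∉ shared.
(d) (exactly one): #756 ∈ shared.
(c) (exactly one): #839 ∉ shared.
Suppose #814 ∉ shared: no assignment then satisfies all the clues, so #814 ∈ shared.

shared = {#756, #814}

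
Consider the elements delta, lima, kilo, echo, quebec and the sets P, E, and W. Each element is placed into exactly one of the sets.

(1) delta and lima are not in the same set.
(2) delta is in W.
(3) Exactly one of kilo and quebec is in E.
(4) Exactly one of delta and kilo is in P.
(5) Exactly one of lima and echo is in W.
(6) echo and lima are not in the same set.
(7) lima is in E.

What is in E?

E = {lima, quebec}

From (2): delta ∈ W.
From (7): lima ∈ E.
(4) (exactly one): kilo ∈ P.
(5) (exactly one): echo ∈ W.
(3) (exactly one): quebec ∈ E.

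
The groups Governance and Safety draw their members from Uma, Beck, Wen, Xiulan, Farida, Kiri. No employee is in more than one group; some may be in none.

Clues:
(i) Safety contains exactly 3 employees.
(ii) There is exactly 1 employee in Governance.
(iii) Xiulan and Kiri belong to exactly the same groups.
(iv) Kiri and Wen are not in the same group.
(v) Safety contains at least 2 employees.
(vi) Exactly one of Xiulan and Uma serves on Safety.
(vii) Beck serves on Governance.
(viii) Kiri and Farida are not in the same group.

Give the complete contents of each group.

Governance = {Beck}; Safety = {Farida, Uma, Wen}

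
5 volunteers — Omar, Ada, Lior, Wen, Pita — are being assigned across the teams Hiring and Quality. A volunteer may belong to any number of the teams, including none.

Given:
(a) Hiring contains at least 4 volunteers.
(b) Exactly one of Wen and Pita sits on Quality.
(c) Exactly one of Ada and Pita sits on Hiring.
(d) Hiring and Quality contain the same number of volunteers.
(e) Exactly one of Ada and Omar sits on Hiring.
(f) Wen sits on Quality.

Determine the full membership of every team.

Hiring = {Lior, Omar, Pita, Wen}; Quality = {Ada, Lior, Omar, Wen}

From (f): Wen ∈ Quality.
(b) (exactly one): Pita ∉ Quality.
Suppose Omar ∉ Hiring: no assignment then satisfies all the clues, so Omar ∈ Hiring.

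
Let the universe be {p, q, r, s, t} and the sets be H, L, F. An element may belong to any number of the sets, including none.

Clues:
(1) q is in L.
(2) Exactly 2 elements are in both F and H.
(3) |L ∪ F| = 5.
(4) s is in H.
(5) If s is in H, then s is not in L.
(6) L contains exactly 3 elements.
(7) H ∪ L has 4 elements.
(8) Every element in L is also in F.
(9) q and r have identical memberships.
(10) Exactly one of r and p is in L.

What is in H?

H = {s, t}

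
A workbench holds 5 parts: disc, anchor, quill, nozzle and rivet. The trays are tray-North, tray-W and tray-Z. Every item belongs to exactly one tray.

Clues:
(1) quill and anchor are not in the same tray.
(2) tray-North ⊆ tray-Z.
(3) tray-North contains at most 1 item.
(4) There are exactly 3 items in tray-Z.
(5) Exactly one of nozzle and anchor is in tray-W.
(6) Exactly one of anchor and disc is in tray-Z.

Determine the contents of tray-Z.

tray-Z = {disc, nozzle, quill}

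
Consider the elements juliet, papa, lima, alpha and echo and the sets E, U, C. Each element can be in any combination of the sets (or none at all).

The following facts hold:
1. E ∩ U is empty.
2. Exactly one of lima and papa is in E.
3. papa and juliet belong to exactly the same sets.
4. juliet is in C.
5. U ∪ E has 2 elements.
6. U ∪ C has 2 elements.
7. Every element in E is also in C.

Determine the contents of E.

E = {juliet, papa}

From (4): juliet ∈ C.
(3): papa matches juliet: papa ∈ C.
Suppose juliet ∉ E: no assignment then satisfies all the clues, so juliet ∈ E.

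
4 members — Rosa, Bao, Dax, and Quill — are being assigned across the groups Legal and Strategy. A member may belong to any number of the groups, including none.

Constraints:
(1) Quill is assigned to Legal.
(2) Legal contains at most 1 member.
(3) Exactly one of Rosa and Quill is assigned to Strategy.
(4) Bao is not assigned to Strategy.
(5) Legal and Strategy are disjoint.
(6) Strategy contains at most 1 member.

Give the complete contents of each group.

From (1): Quill ∈ Legal.
From (4): Bao ∉ Strategy.
(2): Legal already has 1, so the rest are out.
(5) (disjoint): Quill ∉ Strategy.
(3) (exactly one): Rosa ∈ Strategy.
(6): Strategy already has 1, so the rest are out.

Legal = {Quill}; Strategy = {Rosa}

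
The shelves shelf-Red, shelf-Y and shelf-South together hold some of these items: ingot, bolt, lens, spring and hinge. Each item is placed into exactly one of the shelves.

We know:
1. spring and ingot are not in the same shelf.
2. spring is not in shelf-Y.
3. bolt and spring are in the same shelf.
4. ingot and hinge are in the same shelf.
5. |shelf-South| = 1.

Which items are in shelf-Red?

shelf-Red = {bolt, spring}

From (2): spring ∉ shelf-Y.
(3): bolt matches spring: bolt ∉ shelf-Y.
Suppose ingot ∈ shelf-Red: no assignment then satisfies all the clues, so ingot ∉ shelf-Red.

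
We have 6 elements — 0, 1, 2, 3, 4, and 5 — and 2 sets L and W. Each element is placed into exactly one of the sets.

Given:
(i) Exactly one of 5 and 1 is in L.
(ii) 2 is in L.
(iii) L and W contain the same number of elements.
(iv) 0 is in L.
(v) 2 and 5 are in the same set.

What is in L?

L = {0, 2, 5}

From (ii): 2 ∈ L.
From (iv): 0 ∈ L.
(v): 5 matches 2: 5 ∈ L.
(i) (exactly one): 1 ∉ L.
Only one set left: 1 ∈ W.
Suppose 3 ∈ L: no assignment then satisfies all the clues, so 3 ∉ L.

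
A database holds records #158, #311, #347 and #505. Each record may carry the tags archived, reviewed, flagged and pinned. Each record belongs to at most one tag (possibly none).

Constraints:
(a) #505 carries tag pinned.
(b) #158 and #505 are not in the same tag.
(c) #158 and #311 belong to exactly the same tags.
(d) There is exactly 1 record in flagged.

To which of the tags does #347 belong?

#347: flagged

From (a): #505 ∈ pinned.
(b): #158 ∉ pinned.
(c): #311 matches #158: #311 ∉ pinned.
Suppose #347 ∈ archived: no assignment then satisfies all the clues, so #347 ∉ archived.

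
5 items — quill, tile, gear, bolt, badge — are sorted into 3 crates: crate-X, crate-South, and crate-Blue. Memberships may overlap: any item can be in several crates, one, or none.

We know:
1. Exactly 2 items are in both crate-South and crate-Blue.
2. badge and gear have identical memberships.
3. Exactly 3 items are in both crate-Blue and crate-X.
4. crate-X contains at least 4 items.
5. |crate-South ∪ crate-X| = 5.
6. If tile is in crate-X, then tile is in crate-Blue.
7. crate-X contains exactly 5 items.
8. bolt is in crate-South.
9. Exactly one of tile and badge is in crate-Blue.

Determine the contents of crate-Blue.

crate-Blue = {bolt, quill, tile}

From (8): bolt ∈ crate-South.
(7): only 5 candidates remain for crate-X, so all are in.
(6): tile ∈ crate-Blue.
(9) (exactly one): badge ∉ crate-Blue.
(2): gear matches badge: gear ∉ crate-Blue.
Suppose quill ∉ crate-Blue: no assignment then satisfies all the clues, so quill ∈ crate-Blue.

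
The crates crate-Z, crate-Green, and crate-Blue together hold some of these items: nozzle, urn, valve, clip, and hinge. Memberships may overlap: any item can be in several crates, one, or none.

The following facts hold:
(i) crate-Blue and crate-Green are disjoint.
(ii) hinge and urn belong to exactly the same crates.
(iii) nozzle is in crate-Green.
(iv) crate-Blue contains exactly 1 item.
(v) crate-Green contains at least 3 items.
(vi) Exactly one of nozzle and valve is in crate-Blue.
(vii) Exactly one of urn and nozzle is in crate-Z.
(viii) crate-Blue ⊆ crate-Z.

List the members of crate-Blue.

From (iii): nozzle ∈ crate-Green.
(i) (disjoint): nozzle ∉ crate-Blue.
(vi) (exactly one): valve ∈ crate-Blue.
(viii) with valve ∈ crate-Blue: valve ∈ crate-Z.
(i) (disjoint): valve ∉ crate-Green.
(iv): crate-Blue already has 1, so the rest are out.

crate-Blue = {valve}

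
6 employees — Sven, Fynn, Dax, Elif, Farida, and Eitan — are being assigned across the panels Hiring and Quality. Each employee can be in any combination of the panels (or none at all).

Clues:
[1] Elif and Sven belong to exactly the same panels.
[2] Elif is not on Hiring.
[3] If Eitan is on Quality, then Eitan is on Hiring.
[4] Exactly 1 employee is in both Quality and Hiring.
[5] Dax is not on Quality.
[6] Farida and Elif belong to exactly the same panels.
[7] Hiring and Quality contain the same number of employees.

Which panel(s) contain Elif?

From (2): Elif ∉ Hiring.
From (5): Dax ∉ Quality.
(1): Sven matches Elif: Sven ∉ Hiring.
(6): Farida matches Elif: Farida ∉ Hiring.
Suppose Elif ∈ Quality: no assignment then satisfies all the clues, so Elif ∉ Quality.

Elif: none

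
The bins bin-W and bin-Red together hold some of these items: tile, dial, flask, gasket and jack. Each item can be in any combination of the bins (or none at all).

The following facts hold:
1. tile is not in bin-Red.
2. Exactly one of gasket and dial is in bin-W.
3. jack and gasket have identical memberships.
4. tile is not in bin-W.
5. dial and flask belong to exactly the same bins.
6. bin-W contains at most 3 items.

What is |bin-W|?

2

From (1): tile ∉ bin-Red.
From (4): tile ∉ bin-W.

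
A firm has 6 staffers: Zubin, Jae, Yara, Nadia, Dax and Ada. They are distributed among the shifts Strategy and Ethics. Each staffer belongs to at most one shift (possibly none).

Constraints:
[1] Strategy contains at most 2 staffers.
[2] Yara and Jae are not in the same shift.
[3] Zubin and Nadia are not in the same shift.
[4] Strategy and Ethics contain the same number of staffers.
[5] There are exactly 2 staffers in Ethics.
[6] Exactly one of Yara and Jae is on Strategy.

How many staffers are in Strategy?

2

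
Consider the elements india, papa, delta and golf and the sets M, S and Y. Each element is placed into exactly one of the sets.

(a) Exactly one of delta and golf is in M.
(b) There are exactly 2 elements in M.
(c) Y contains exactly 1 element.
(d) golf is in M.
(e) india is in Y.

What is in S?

S = {delta}

From (d): golf ∈ M.
From (e): india ∈ Y.
(a) (exactly one): delta ∉ M.
(b): only 2 candidates remain for M, so all are in.
(c): Y already has 1, so the rest are out.
Only one set left: delta ∈ S.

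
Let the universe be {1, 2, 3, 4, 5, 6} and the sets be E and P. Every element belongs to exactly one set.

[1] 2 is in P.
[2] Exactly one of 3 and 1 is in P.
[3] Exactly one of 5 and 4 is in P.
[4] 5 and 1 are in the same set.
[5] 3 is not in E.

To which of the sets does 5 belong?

5: E

From (1): 2 ∈ P.
From (5): 3 ∉ E.
Only one set left: 3 ∈ P.
(2) (exactly one): 1 ∉ P.
(4): 5 matches 1: 5 ∉ P.
Only one set left: 1 ∈ E.
Only one set left: 5 ∈ E.
(3) (exactly one): 4 ∈ P.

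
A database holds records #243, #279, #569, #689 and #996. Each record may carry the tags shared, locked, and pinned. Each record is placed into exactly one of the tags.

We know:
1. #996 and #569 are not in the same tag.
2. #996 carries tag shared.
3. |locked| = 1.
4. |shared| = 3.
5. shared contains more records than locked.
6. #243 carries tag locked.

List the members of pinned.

From (2): #996 ∈ shared.
From (6): #243 ∈ locked.
(1): #569 ∉ shared.
(3): locked already has 1, so the rest are out.
(4): only 3 candidates remain for shared, so all are in.
Only one tag left: #569 ∈ pinned.

pinned = {#569}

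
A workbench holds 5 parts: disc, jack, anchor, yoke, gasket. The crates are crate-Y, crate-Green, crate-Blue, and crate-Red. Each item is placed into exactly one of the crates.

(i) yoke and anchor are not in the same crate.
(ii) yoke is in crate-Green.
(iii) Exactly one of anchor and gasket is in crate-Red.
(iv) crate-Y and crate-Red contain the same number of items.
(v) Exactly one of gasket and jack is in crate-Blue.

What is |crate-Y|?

1

From (ii): yoke ∈ crate-Green.
(i): anchor ∉ crate-Green.
Suppose disc ∈ crate-Red: no assignment then satisfies all the clues, so disc ∉ crate-Red.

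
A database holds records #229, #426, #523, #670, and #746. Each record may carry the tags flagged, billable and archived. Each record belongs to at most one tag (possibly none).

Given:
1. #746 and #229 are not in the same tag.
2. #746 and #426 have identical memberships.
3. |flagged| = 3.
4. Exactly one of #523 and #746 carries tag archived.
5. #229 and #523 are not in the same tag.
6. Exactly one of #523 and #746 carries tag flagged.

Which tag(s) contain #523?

#523: archived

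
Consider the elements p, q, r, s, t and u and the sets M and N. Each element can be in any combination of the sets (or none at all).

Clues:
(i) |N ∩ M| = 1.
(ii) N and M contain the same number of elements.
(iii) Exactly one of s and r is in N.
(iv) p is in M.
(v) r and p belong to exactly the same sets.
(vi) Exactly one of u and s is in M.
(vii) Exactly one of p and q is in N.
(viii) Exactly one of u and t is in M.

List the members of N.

N = {q, s, u}

From (iv): p ∈ M.
(v): r matches p: r ∈ M.
Suppose p ∈ N: no assignment then satisfies all the clues, so p ∉ N.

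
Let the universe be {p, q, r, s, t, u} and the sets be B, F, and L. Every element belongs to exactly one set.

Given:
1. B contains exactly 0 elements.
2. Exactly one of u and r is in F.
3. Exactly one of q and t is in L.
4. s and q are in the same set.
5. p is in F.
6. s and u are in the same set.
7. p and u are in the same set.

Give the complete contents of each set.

B = {}; F = {p, q, s, u}; L = {r, t}

From (5): p ∈ F.
(1): B already has 0, so the rest are out.
(7): u matches p: u ∈ F.
(2) (exactly one): r ∉ F.
(6): s matches u: s ∈ F.
Only one set left: r ∈ L.
(4): q matches s: q ∈ F.
(3) (exactly one): t ∈ L.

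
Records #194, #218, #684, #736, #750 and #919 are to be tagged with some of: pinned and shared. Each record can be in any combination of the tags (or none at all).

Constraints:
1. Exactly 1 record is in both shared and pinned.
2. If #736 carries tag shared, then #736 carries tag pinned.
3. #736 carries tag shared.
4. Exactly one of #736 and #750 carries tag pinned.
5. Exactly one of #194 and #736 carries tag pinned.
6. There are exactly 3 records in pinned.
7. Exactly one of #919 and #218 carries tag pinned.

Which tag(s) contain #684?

From (3): #736 ∈ shared.
(2): #736 ∈ pinned.
(4) (exactly one): #750 ∉ pinned.
(5) (exactly one): #194 ∉ pinned.
Suppose #684 ∉ pinned: no assignment then satisfies all the clues, so #684 ∈ pinned.

#684: pinned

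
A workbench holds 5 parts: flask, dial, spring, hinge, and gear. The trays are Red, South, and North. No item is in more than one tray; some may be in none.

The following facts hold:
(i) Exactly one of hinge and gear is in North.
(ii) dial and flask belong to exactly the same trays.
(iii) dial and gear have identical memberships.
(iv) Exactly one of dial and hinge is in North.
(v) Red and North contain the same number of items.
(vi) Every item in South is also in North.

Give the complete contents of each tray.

Red = {spring}; South = {}; North = {hinge}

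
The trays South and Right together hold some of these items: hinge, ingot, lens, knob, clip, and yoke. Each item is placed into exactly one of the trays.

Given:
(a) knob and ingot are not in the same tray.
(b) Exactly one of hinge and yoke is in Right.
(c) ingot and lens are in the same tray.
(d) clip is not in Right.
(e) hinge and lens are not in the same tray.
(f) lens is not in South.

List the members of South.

South = {clip, hinge, knob}

From (d): clip ∉ Right.
From (f): lens ∉ South.
(c): ingot matches lens: ingot ∉ South.
Only one tray left: ingot ∈ Right.
Only one tray left: lens ∈ Right.
Only one tray left: clip ∈ South.
(a): knob ∉ Right.
(e): hinge ∉ Right.
Only one tray left: hinge ∈ South.
Only one tray left: knob ∈ South.
(b) (exactly one): yoke ∈ Right.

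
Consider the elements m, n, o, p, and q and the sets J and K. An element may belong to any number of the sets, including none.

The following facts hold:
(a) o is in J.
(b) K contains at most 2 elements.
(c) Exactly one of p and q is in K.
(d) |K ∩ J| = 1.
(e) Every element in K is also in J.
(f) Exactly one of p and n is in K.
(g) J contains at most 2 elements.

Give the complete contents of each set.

From (a): o ∈ J.
Suppose m ∈ J: no assignment then satisfies all the clues, so m ∉ J.

J = {o, p}; K = {p}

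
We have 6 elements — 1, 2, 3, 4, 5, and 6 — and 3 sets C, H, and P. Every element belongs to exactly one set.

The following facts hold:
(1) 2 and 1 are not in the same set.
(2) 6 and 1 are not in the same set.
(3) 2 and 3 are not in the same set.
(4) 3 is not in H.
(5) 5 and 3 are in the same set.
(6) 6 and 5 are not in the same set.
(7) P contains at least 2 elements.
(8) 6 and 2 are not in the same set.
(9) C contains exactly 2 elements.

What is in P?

P = {1, 3, 5}

From (4): 3 ∉ H.
(5): 5 matches 3: 5 ∉ H.
Suppose 1 ∉ P: no assignment then satisfies all the clues, so 1 ∈ P.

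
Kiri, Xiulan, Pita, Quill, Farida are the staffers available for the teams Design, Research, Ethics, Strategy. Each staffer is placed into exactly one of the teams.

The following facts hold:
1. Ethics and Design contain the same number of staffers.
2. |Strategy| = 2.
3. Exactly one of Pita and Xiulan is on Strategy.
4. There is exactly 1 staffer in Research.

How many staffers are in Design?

1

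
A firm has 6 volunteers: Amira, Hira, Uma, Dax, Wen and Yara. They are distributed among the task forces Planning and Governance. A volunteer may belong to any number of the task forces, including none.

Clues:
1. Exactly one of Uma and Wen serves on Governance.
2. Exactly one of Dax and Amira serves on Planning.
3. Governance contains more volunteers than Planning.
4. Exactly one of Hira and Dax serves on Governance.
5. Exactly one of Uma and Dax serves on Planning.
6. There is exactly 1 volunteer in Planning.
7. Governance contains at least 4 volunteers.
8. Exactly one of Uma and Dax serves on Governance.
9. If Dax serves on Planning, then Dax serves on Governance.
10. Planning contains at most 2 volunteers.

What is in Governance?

Governance = {Amira, Dax, Wen, Yara}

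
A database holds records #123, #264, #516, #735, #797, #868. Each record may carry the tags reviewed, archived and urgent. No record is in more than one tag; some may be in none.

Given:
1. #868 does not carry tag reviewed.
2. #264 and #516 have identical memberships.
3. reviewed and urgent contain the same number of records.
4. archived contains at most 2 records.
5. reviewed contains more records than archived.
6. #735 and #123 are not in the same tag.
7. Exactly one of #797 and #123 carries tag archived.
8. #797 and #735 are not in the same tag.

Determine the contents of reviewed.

reviewed = {#264, #516}

From (1): #868 ∉ reviewed.
Suppose #123 ∈ reviewed: no assignment then satisfies all the clues, so #123 ∉ reviewed.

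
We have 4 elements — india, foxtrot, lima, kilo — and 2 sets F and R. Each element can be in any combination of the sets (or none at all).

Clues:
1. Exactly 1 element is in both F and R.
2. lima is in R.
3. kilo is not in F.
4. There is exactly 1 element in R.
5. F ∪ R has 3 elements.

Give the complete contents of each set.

F = {foxtrot, india, lima}; R = {lima}

From (2): lima ∈ R.
From (3): kilo ∉ F.
(4): R already has 1, so the rest are out.
Suppose india ∉ F: no assignment then satisfies all the clues, so india ∈ F.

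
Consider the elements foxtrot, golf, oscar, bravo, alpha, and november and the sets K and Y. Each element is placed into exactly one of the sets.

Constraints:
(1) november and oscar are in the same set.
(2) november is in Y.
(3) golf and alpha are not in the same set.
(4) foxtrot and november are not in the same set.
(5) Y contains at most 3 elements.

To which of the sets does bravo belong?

From (2): november ∈ Y.
(1): oscar matches november: oscar ∉ K.
(1): oscar matches november: oscar ∈ Y.
(4): foxtrot ∉ Y.
Only one set left: foxtrot ∈ K.
Suppose bravo ∉ K: no assignment then satisfies all the clues, so bravo ∈ K.

bravo: K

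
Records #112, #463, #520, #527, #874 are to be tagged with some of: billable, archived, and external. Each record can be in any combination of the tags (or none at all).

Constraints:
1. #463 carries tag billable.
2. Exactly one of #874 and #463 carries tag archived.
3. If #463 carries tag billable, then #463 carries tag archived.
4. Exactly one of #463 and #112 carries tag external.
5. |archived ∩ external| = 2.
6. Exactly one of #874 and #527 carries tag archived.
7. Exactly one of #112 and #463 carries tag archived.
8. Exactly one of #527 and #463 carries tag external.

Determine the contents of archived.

archived = {#463, #520, #527}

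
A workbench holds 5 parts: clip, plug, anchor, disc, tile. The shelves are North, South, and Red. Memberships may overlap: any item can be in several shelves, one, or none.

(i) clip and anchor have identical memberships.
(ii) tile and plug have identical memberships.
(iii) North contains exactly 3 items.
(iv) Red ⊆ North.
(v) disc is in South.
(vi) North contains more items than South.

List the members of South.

South = {disc}

From (v): disc ∈ South.
Suppose clip ∈ South: no assignment then satisfies all the clues, so clip ∉ South.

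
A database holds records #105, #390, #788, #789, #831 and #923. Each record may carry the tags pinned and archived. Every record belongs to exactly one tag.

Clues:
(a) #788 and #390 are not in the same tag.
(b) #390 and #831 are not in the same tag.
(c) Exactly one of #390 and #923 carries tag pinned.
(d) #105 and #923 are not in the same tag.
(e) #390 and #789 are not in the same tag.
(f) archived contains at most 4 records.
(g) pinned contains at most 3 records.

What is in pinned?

pinned = {#105, #390}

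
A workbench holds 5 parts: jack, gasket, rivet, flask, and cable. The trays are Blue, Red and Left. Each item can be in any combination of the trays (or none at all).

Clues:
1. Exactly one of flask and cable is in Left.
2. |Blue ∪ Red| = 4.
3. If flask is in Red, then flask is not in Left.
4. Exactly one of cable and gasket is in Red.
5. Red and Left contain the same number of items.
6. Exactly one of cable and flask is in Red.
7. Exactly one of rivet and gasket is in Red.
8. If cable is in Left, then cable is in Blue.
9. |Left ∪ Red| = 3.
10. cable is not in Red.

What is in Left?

Left = {cable, gasket}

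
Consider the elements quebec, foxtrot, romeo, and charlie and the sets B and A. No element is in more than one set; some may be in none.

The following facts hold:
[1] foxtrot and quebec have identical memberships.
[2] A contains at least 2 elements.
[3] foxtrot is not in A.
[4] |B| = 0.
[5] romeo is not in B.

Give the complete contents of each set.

From (3): foxtrot ∉ A.
From (5): romeo ∉ B.
(1): quebec matches foxtrot: quebec ∉ A.
(2): only 2 candidates remain for A, so all are in.
(4): B already has 0, so the rest are out.

B = {}; A = {charlie, romeo}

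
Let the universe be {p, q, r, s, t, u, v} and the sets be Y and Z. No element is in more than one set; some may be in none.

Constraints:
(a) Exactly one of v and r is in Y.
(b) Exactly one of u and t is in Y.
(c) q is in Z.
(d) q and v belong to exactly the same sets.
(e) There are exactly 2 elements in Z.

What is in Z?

Z = {q, v}

From (c): q ∈ Z.
(d): v matches q: v ∉ Y.
(d): v matches q: v ∈ Z.
(e): Z already has 2, so the rest are out.
(a) (exactly one): r ∈ Y.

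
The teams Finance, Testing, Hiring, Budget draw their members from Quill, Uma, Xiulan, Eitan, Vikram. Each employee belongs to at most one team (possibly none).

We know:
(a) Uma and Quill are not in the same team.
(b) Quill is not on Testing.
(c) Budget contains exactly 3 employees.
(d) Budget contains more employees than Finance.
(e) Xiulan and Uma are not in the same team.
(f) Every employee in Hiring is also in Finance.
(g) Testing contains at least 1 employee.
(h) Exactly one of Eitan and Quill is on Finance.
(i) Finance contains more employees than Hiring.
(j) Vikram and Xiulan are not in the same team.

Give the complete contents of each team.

From (b): Quill ∉ Testing.
Suppose Quill ∉ Finance: no assignment then satisfies all the clues, so Quill ∈ Finance.

Finance = {Quill}; Testing = {Xiulan}; Hiring = {}; Budget = {Eitan, Uma, Vikram}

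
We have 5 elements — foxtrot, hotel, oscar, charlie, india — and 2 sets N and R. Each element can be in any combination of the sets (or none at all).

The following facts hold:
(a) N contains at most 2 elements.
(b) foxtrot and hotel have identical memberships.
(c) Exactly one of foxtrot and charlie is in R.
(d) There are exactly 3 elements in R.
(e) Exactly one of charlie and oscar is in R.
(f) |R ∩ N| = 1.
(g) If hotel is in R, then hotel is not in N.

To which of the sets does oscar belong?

oscar: N, R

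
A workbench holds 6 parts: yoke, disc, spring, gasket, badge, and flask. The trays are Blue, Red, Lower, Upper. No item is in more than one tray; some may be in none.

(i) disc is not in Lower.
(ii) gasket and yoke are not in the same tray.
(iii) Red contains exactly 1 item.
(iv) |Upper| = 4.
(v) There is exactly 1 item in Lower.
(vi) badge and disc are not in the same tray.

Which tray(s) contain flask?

flask: Upper

From (i): disc ∉ Lower.
Suppose flask ∈ Blue: no assignment then satisfies all the clues, so flask ∉ Blue.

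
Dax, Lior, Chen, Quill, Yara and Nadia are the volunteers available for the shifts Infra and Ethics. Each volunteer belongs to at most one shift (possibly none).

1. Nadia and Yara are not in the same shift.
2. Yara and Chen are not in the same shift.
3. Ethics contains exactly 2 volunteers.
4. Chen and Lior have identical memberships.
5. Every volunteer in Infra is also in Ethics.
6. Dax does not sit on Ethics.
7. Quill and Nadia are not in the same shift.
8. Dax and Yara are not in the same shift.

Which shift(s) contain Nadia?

Nadia: none

From (6): Dax ∉ Ethics.
(5) contrapositive: Dax ∉ Infra.
Suppose Nadia ∈ Infra: no assignment then satisfies all the clues, so Nadia ∉ Infra.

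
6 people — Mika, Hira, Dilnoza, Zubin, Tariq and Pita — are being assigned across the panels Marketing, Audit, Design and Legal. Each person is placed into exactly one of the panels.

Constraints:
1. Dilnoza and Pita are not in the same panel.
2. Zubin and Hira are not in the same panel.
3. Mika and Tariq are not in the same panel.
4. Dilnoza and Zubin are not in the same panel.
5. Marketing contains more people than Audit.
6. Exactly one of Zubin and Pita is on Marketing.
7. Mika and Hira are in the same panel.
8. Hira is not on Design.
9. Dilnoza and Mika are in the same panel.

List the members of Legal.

Legal = {Dilnoza, Hira, Mika}

From (8): Hira ∉ Design.
(7): Mika matches Hira: Mika ∉ Design.
(9): Dilnoza matches Mika: Dilnoza ∉ Design.
Suppose Mika ∉ Legal: no assignment then satisfies all the clues, so Mika ∈ Legal.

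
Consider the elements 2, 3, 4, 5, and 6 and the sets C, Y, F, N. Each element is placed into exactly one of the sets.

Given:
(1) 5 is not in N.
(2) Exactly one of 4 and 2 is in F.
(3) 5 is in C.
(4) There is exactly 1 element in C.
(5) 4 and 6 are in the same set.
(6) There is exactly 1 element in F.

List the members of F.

F = {2}

From (1): 5 ∉ N.
From (3): 5 ∈ C.
(4): C already has 1, so the rest are out.
Suppose 2 ∉ F: no assignment then satisfies all the clues, so 2 ∈ F.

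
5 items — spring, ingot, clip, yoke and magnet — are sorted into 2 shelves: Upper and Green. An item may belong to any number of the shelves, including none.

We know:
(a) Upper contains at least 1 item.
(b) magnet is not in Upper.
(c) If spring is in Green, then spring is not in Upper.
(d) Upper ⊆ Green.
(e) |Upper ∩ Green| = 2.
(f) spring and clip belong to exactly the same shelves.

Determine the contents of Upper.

Upper = {ingot, yoke}

From (b): magnet ∉ Upper.
Suppose spring ∈ Upper: no assignment then satisfies all the clues, so spring ∉ Upper.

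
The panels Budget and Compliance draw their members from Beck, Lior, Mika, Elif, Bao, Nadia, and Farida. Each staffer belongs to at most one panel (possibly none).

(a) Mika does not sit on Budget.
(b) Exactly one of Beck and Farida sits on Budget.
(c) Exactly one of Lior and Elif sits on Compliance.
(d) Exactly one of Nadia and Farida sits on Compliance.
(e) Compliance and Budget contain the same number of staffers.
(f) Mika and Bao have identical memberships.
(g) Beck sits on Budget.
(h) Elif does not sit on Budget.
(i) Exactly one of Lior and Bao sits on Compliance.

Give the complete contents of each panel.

Budget = {Beck, Nadia}; Compliance = {Farida, Lior}

From (a): Mika ∉ Budget.
From (g): Beck ∈ Budget.
From (h): Elif ∉ Budget.
(b) (exactly one): Farida ∉ Budget.
(f): Bao matches Mika: Bao ∉ Budget.
Suppose Lior ∈ Budget: no assignment then satisfies all the clues, so Lior ∉ Budget.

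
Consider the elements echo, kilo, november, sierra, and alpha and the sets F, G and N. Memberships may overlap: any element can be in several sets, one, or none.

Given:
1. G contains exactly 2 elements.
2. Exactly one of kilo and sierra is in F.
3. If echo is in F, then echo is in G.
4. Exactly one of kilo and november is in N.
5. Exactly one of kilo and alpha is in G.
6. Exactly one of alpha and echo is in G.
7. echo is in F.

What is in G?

From (7): echo ∈ F.
(3): echo ∈ G.
(6) (exactly one): alpha ∉ G.
(5) (exactly one): kilo ∈ G.
(1): G already has 2, so the rest are out.

G = {echo, kilo}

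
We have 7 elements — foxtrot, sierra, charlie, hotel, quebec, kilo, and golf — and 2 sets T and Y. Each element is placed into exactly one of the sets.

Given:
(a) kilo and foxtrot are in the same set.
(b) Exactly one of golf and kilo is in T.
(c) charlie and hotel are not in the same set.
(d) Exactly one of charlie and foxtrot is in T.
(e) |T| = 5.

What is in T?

T = {foxtrot, hotel, kilo, quebec, sierra}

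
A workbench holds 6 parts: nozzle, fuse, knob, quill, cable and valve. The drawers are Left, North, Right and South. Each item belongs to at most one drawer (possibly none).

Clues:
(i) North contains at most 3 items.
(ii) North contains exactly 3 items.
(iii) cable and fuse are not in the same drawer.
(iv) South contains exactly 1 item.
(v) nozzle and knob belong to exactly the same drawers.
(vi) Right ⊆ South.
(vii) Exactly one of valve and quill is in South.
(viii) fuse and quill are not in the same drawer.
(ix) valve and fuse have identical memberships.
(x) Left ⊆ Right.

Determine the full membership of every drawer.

Left = {}; North = {cable, knob, nozzle}; Right = {}; South = {quill}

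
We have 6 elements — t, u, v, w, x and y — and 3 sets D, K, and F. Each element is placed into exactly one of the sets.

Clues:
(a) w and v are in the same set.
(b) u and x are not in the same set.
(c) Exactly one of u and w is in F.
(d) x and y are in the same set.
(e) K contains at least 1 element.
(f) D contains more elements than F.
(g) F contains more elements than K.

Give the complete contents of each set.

D = {t, x, y}; K = {u}; F = {v, w}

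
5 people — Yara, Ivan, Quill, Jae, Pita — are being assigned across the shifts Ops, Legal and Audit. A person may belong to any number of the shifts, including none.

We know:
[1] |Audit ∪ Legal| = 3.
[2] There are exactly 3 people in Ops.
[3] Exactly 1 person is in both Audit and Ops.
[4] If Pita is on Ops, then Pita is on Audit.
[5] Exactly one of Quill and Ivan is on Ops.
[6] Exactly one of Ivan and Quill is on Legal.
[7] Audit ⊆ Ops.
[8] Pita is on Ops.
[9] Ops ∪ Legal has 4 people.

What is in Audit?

Audit = {Pita}

From (8): Pita ∈ Ops.
(4): Pita ∈ Audit.
Suppose Yara ∈ Audit: no assignment then satisfies all the clues, so Yara ∉ Audit.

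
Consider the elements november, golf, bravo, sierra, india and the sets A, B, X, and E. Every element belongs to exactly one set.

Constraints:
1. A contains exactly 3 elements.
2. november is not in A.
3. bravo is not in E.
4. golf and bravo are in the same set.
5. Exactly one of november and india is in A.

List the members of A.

A = {bravo, golf, india}

From (2): november ∉ A.
From (3): bravo ∉ E.
(4): golf matches bravo: golf ∉ E.
(5) (exactly one): india ∈ A.
Suppose golf ∉ A: no assignment then satisfies all the clues, so golf ∈ A.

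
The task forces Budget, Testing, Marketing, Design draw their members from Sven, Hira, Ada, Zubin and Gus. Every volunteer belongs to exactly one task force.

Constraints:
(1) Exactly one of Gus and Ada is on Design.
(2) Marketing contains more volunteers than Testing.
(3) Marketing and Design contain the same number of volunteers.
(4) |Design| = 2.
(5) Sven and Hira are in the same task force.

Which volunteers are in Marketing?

Marketing = {Hira, Sven}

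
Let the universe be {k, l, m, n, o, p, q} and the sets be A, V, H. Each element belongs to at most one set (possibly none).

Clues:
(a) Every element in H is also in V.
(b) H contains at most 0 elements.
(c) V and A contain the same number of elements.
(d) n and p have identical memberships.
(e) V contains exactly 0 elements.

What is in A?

A = {}

(b): H already has 0, so the rest are out.
(e): V already has 0, so the rest are out.
Suppose k ∈ A: no assignment then satisfies all the clues, so k ∉ A.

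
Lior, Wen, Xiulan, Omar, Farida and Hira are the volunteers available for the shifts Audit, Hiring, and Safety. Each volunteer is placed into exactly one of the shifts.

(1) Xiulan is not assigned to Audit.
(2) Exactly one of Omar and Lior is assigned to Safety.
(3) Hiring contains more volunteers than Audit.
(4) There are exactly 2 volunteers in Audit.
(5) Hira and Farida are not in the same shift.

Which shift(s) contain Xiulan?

Xiulan: Hiring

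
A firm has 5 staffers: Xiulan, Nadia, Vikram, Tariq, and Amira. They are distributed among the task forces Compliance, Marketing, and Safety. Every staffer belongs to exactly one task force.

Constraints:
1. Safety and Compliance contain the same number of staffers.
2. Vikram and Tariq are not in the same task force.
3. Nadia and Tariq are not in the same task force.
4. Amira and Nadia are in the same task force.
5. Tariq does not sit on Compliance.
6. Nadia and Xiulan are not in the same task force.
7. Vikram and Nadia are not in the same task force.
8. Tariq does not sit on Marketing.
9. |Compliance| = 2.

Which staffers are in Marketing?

Marketing = {Vikram}

From (5): Tariq ∉ Compliance.
From (8): Tariq ∉ Marketing.
Only one task force left: Tariq ∈ Safety.
(2): Vikram ∉ Safety.
(3): Nadia ∉ Safety.
(4): Amira matches Nadia: Amira ∉ Safety.
Suppose Xiulan ∈ Marketing: no assignment then satisfies all the clues, so Xiulan ∉ Marketing.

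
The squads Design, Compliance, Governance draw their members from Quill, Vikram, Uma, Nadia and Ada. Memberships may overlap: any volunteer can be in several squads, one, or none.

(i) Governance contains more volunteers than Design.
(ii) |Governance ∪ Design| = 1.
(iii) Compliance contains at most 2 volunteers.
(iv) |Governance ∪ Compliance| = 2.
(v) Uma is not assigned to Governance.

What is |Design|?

0

From (v): Uma ∉ Governance.
Suppose Quill ∈ Design: no assignment then satisfies all the clues, so Quill ∉ Design.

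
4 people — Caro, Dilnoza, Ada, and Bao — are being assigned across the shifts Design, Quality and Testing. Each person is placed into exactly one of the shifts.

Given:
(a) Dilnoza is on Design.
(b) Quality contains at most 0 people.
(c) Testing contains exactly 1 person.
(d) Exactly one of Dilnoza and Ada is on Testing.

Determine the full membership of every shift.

From (a): Dilnoza ∈ Design.
(b): Quality already has 0, so the rest are out.
(d) (exactly one): Ada ∈ Testing.
(c): Testing already has 1, so the rest are out.
Only one shift left: Caro ∈ Design.
Only one shift left: Bao ∈ Design.

Design = {Bao, Caro, Dilnoza}; Quality = {}; Testing = {Ada}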